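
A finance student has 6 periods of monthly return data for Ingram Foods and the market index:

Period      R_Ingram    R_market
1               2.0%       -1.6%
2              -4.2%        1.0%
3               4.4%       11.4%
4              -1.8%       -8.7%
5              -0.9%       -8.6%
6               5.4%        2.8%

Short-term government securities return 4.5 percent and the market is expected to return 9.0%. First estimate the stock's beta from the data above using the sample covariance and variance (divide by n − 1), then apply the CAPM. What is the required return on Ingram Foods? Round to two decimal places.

5.81%

Mean R_i = (2.0 − 4.2 + 4.4 − 1.8 − 0.9 + 5.4) / 6 = 0.8167%
Mean R_m = (-1.6 + 1.0 + 11.4 − 8.7 − 8.6 + 2.8) / 6 = -0.6167%
Σ(R_i − R̄_i)(R_m − R̄_m) = 84.3017  ⇒  Cov = 84.3017 / 5 = 16.8603
Σ(R_m − R̄_m)² = 288.7283  ⇒  Var(R_m) = 288.7283 / 5 = 57.7457
β = Cov / Var(R_m) = 16.8603 / 57.7457 = 0.2920
MRP = 9.0% − 4.5% = 4.50%
E(R) = R_f + β × MRP = 4.5% + 0.2920 × 4.5% = 5.81%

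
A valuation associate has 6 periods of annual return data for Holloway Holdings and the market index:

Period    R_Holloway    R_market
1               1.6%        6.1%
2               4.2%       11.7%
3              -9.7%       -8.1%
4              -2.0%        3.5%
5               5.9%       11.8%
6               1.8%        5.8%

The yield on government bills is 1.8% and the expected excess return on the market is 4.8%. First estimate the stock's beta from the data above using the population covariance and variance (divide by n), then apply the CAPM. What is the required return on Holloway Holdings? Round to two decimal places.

Mean R_i = (1.6 + 4.2 − 9.7 − 2.0 + 5.9 + 1.8) / 6 = 0.3000%
Mean R_m = (6.1 + 11.7 − 8.1 + 3.5 + 11.8 + 5.8) / 6 = 5.1333%
Σ(R_i − R̄_i)(R_m − R̄_m) = 201.2900  ⇒  Cov = 201.2900 / 6 = 33.5483
Σ(R_m − R̄_m)² = 266.7333  ⇒  Var(R_m) = 266.7333 / 6 = 44.4556
β = Cov / Var(R_m) = 33.5483 / 44.4556 = 0.7546
E(R) = R_f + β × MRP = 1.8% + 0.7546 × 4.8% = 5.42%

5.42%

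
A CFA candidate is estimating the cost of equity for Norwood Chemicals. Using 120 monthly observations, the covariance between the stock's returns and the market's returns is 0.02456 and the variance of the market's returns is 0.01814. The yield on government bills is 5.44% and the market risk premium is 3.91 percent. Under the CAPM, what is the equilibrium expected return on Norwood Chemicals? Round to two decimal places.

10.73%

β = Cov(R_i, R_m) / Var(R_m) = 0.02456 / 0.01814 = 1.3539
E(R) = R_f + β × MRP = 5.44% + 1.3539 × 3.91% = 10.73%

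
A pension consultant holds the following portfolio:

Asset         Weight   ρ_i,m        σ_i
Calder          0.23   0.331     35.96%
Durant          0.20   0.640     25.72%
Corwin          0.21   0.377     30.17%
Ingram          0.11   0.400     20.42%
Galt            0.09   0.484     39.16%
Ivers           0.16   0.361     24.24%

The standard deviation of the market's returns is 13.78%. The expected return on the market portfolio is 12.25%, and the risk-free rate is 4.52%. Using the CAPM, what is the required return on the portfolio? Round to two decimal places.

11.49%

β_Calder = 0.331 × 35.96% / 13.78% = 0.8638
β_Durant = 0.640 × 25.72% / 13.78% = 1.1945
β_Corwin = 0.377 × 30.17% / 13.78% = 0.8254
β_Ingram = 0.400 × 20.42% / 13.78% = 0.5927
β_Galt = 0.484 × 39.16% / 13.78% = 1.3754
β_Ivers = 0.361 × 24.24% / 13.78% = 0.6350
β_P = Σ w_i β_i = 0.23×0.8638 + 0.20×1.1945 + 0.21×0.8254 + 0.11×0.5927 + 0.09×1.3754 + 0.16×0.6350 = 0.9015
MRP = 12.25% − 4.52% = 7.73%
E(R_P) = R_f + β_P × MRP = 4.52% + 0.9015 × 7.73% = 11.49%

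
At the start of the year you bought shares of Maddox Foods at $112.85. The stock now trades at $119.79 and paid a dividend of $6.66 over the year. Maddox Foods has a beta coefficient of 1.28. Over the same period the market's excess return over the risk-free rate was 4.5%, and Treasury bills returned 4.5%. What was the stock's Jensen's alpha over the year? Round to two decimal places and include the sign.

+1.79%

Realised HPR = (P1 + D1 − P0) / P0 = (119.79 + 6.66 − 112.85) / 112.85 = 13.60 / 112.85 = 12.0514%
CAPM required = R_f + β·MRP = 4.5% + 1.28 × 4.5% = 10.2600%
α = realised − required = 12.0514% − 10.2600% = +1.79%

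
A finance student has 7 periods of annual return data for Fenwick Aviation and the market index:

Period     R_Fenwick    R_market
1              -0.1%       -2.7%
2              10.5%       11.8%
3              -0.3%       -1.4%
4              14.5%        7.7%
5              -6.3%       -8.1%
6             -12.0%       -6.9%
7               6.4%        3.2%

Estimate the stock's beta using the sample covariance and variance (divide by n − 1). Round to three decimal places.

Mean R_i = (-0.1 + 10.5 − 0.3 + 14.5 − 6.3 − 12.0 + 6.4) / 7 = 1.8143%
Mean R_m = (-2.7 + 11.8 − 1.4 + 7.7 − 8.1 − 6.9 + 3.2) / 7 = 0.5143%
Σ(R_i − R̄_i)(R_m − R̄_m) = 384.0186  ⇒  Cov = 384.0186 / 6 = 64.0031
Σ(R_m − R̄_m)² = 329.3886  ⇒  Var(R_m) = 329.3886 / 6 = 54.8981
β = Cov / Var(R_m) = 64.0031 / 54.8981 = 1.1659

1.166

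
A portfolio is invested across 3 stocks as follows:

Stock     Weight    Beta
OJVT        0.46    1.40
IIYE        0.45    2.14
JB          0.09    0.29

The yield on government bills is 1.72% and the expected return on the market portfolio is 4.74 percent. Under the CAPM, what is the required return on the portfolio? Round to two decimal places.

6.65%

β_P = Σ w_i β_i = 0.46×1.40 + 0.45×2.14 + 0.09×0.29 = 1.6331
MRP = 4.74% − 1.72% = 3.02%
E(R_P) = R_f + β_P × MRP = 1.72% + 1.6331 × 3.02% = 6.65%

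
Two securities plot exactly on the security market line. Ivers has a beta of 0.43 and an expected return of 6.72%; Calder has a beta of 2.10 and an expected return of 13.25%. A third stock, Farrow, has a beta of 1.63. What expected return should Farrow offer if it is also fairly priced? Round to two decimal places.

11.41%

MRP (SML slope) = (13.25% − 6.72%) / (2.10 − 0.43) = 6.53% / 1.67 = 3.9102%
R_f (intercept) = 6.72% − 0.43 × 3.9102% = 5.0386%
E(R_Farrow) = R_f + β × MRP = 5.0386% + 1.63 × 3.9102% = 11.41%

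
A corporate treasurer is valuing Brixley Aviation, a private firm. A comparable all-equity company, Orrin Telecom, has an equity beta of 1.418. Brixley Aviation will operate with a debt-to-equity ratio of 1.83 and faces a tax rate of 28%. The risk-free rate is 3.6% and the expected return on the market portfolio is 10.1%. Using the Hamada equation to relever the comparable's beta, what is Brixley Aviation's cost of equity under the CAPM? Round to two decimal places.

β_L = β_U × [1 + (1 − t)(D/E)] = 1.418 × [1 + (1 − 0.28) × 1.83]
    = 1.418 × [1 + 0.72 × 1.83] = 1.418 × 2.3176 = 3.2864
MRP = 10.1% − 3.6% = 6.50%
E(R) = R_f + β_L × MRP = 3.6% + 3.2864 × 6.5% = 24.96%

24.96%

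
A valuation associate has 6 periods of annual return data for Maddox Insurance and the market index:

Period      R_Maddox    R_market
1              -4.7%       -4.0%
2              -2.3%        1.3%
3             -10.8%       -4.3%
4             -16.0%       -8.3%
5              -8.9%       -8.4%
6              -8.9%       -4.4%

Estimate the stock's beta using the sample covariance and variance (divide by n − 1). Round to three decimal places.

Mean R_i = (-4.7 − 2.3 − 10.8 − 16.0 − 8.9 − 8.9) / 6 = -8.6000%
Mean R_m = (-4.0 + 1.3 − 4.3 − 8.3 − 8.4 − 4.4) / 6 = -4.6833%
Σ(R_i − R̄_i)(R_m − R̄_m) = 67.3100  ⇒  Cov = 67.3100 / 5 = 13.4620
Σ(R_m − R̄_m)² = 63.3883  ⇒  Var(R_m) = 63.3883 / 5 = 12.6777
β = Cov / Var(R_m) = 13.4620 / 12.6777 = 1.0619

1.062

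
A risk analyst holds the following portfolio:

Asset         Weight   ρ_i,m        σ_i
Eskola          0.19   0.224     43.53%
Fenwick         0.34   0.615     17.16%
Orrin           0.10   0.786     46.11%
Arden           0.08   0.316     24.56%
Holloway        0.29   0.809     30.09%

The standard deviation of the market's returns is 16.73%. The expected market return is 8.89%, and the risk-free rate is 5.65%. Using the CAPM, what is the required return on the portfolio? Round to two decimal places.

8.89%

β_Eskola = 0.224 × 43.53% / 16.73% = 0.5828
β_Fenwick = 0.615 × 17.16% / 16.73% = 0.6308
β_Orrin = 0.786 × 46.11% / 16.73% = 2.1663
β_Arden = 0.316 × 24.56% / 16.73% = 0.4639
β_Holloway = 0.809 × 30.09% / 16.73% = 1.4550
β_P = Σ w_i β_i = 0.19×0.5828 + 0.34×0.6308 + 0.10×2.1663 + 0.08×0.4639 + 0.29×1.4550 = 1.0009
MRP = 8.89% − 5.65% = 3.24%
E(R_P) = R_f + β_P × MRP = 5.65% + 1.0009 × 3.24% = 8.89%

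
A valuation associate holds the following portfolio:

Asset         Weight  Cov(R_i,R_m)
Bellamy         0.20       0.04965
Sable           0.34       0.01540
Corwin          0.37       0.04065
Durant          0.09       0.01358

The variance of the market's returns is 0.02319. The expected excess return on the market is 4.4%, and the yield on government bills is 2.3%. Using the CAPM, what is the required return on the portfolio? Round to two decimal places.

β_Bellamy = 0.04965 / 0.02319 = 2.1410
β_Sable = 0.01540 / 0.02319 = 0.6641
β_Corwin = 0.04065 / 0.02319 = 1.7529
β_Durant = 0.01358 / 0.02319 = 0.5856
β_P = Σ w_i β_i = 0.20×2.1410 + 0.34×0.6641 + 0.37×1.7529 + 0.09×0.5856 = 1.3553
E(R_P) = R_f + β_P × MRP = 2.3% + 1.3553 × 4.4% = 8.26%

8.26%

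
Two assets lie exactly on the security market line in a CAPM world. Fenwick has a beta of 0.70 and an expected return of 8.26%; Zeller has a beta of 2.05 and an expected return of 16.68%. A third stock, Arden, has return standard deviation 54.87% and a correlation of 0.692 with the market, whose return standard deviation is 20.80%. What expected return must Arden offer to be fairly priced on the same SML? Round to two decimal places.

MRP = (16.68% − 8.26%) / (2.05 − 0.70) = 6.2370%
R_f = 8.26% − 0.70 × 6.2370% = 3.8941%
β_Arden = ρ·σ_i/σ_m = 0.692 × 54.87 / 20.80 = 1.8255
E(R_Arden) = R_f + β × MRP = 3.8941% + 1.8255 × 6.2370% = 15.28%

15.28%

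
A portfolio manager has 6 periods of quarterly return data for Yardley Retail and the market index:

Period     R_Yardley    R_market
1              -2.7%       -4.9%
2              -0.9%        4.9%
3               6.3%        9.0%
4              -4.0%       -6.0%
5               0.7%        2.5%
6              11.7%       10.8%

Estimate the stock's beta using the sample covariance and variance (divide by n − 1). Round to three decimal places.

0.770

Mean R_i = (-2.7 − 0.9 + 6.3 − 4.0 + 0.7 + 11.7) / 6 = 1.8500%
Mean R_m = (-4.9 + 4.9 + 9.0 − 6.0 + 2.5 + 10.8) / 6 = 2.7167%
Σ(R_i − R̄_i)(R_m − R̄_m) = 187.4750  ⇒  Cov = 187.4750 / 5 = 37.4950
Σ(R_m − R̄_m)² = 243.6283  ⇒  Var(R_m) = 243.6283 / 5 = 48.7257
β = Cov / Var(R_m) = 37.4950 / 48.7257 = 0.7695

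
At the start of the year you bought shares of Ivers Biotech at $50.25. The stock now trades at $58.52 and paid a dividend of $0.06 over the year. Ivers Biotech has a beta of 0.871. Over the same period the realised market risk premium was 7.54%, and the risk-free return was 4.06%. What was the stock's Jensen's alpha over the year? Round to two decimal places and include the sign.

Realised HPR = (P1 + D1 − P0) / P0 = (58.52 + 0.06 − 50.25) / 50.25 = 8.33 / 50.25 = 16.5771%
CAPM required = R_f + β·MRP = 4.06% + 0.871 × 7.54% = 10.62734%
α = realised − required = 16.5771% − 10.62734% = +5.95%

+5.95%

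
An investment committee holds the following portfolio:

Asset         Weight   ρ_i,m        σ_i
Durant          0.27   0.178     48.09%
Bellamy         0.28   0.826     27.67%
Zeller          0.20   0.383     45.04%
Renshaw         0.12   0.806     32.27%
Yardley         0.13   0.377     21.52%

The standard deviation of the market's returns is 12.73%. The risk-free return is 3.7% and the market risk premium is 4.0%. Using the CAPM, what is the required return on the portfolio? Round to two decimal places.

β_Durant = 0.178 × 48.09% / 12.73% = 0.6724
β_Bellamy = 0.826 × 27.67% / 12.73% = 1.7954
β_Zeller = 0.383 × 45.04% / 12.73% = 1.3551
β_Renshaw = 0.806 × 32.27% / 12.73% = 2.0432
β_Yardley = 0.377 × 21.52% / 12.73% = 0.6373
β_P = Σ w_i β_i = 0.27×0.6724 + 0.28×1.7954 + 0.20×1.3551 + 0.12×2.0432 + 0.13×0.6373 = 1.2833
E(R_P) = R_f + β_P × MRP = 3.7% + 1.2833 × 4.0% = 8.83%

8.83%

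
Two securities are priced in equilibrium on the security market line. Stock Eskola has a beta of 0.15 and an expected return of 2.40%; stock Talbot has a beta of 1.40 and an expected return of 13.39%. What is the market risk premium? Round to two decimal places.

Both satisfy E(R) = R_f + β·MRP, so the slope of the SML is
MRP = (13.39% − 2.40%) / (1.40 − 0.15) = 10.99% / 1.25 = 8.7920%

8.79%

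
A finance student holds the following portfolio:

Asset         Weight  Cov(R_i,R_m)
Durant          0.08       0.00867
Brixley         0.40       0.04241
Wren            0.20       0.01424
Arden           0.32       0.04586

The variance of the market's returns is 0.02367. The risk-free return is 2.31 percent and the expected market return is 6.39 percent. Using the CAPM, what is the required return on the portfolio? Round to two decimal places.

β_Durant = 0.00867 / 0.02367 = 0.3663
β_Brixley = 0.04241 / 0.02367 = 1.7917
β_Wren = 0.01424 / 0.02367 = 0.6016
β_Arden = 0.04586 / 0.02367 = 1.9375
β_P = Σ w_i β_i = 0.08×0.3663 + 0.40×1.7917 + 0.20×0.6016 + 0.32×1.9375 = 1.4863
MRP = 6.39% − 2.31% = 4.08%
E(R_P) = R_f + β_P × MRP = 2.31% + 1.4863 × 4.08% = 8.37%

8.37%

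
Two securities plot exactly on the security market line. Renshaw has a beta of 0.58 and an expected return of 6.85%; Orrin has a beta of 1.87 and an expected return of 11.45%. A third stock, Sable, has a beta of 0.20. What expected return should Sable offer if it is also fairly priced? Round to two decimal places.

MRP (SML slope) = (11.45% − 6.85%) / (1.87 − 0.58) = 4.60% / 1.29 = 3.5659%
R_f (intercept) = 6.85% − 0.58 × 3.5659% = 4.7818%
E(R_Sable) = R_f + β × MRP = 4.7818% + 0.20 × 3.5659% = 5.49%

5.49%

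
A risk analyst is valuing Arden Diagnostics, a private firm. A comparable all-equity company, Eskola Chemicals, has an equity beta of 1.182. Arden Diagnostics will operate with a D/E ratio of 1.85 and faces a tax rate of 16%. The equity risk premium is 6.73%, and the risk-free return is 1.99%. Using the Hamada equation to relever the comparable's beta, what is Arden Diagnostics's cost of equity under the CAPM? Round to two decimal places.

22.31%

β_L = β_U × [1 + (1 − t)(D/E)] = 1.182 × [1 + (1 − 0.16) × 1.85]
    = 1.182 × [1 + 0.84 × 1.85] = 1.182 × 2.5540 = 3.0188
E(R) = R_f + β_L × MRP = 1.99% + 3.0188 × 6.73% = 22.31%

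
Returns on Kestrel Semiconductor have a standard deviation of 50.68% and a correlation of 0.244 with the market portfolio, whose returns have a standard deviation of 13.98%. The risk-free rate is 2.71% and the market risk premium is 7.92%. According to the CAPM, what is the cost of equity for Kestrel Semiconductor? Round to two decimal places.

9.72%

β = ρ × σ_i / σ_m = 0.244 × 50.68% / 13.98% = 0.8845
E(R) = 2.71% + 0.8845 × 7.92% = 9.72%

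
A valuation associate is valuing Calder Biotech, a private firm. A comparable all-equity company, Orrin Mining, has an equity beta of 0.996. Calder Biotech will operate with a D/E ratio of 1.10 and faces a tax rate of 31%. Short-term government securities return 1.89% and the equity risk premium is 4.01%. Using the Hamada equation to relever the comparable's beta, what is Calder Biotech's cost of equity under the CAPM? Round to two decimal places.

β_L = β_U × [1 + (1 − t)(D/E)] = 0.996 × [1 + (1 − 0.31) × 1.10]
    = 0.996 × [1 + 0.69 × 1.10] = 0.996 × 1.7590 = 1.7520
E(R) = R_f + β_L × MRP = 1.89% + 1.7520 × 4.01% = 8.92%

8.92%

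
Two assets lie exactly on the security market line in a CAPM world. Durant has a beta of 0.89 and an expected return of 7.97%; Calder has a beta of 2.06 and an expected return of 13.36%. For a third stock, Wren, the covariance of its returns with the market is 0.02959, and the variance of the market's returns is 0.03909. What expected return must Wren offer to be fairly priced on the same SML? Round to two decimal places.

7.36%

MRP = (13.36% − 7.97%) / (2.06 − 0.89) = 4.6068%
R_f = 7.97% − 0.89 × 4.6068% = 3.8699%
β_Wren = Cov / Var(R_m) = 0.02959 / 0.03909 = 0.7570
E(R_Wren) = R_f + β × MRP = 3.8699% + 0.7570 × 4.6068% = 7.36%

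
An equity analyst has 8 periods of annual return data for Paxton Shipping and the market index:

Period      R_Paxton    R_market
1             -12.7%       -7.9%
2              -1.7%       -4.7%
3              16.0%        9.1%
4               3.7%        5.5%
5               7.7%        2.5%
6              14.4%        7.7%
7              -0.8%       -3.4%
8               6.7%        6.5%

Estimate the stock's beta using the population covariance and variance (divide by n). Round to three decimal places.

Mean R_i = (-12.7 − 1.7 + 16.0 + 3.7 + 7.7 + 14.4 − 0.8 + 6.7) / 8 = 4.1625%
Mean R_m = (-7.9 − 4.7 + 9.1 + 5.5 + 2.5 + 7.7 − 3.4 + 6.5) / 8 = 1.9125%
Σ(R_i − R̄_i)(R_m − R̄_m) = 386.9838  ⇒  Cov = 386.9838 / 8 = 48.3730
Σ(R_m − R̄_m)² = 287.6488  ⇒  Var(R_m) = 287.6488 / 8 = 35.9561
β = Cov / Var(R_m) = 48.3730 / 35.9561 = 1.3453

1.345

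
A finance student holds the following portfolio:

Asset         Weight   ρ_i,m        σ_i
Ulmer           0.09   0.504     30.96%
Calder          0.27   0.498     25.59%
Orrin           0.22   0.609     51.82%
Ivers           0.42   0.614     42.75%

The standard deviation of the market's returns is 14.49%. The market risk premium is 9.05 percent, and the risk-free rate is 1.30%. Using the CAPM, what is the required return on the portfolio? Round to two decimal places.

15.55%

β_Ulmer = 0.504 × 30.96% / 14.49% = 1.0769
β_Calder = 0.498 × 25.59% / 14.49% = 0.8795
β_Orrin = 0.609 × 51.82% / 14.49% = 2.1779
β_Ivers = 0.614 × 42.75% / 14.49% = 1.8115
β_P = Σ w_i β_i = 0.09×1.0769 + 0.27×0.8795 + 0.22×2.1779 + 0.42×1.8115 = 1.5744
E(R_P) = R_f + β_P × MRP = 1.30% + 1.5744 × 9.05% = 15.55%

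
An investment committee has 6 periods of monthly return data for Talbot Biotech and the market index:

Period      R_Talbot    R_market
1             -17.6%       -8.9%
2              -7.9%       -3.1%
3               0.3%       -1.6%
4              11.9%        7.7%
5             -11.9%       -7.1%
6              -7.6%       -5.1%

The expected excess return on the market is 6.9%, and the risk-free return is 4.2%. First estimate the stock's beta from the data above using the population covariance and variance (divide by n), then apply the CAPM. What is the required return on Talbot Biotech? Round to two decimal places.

Mean R_i = (-17.6 − 7.9 + 0.3 + 11.9 − 11.9 − 7.6) / 6 = -5.4667%
Mean R_m = (-8.9 − 3.1 − 1.6 + 7.7 − 7.1 − 5.1) / 6 = -3.0167%
Σ(R_i − R̄_i)(R_m − R̄_m) = 296.5833  ⇒  Cov = 296.5833 / 6 = 49.4306
Σ(R_m − R̄_m)² = 172.4883  ⇒  Var(R_m) = 172.4883 / 6 = 28.7481
β = Cov / Var(R_m) = 49.4306 / 28.7481 = 1.7194
E(R) = R_f + β × MRP = 4.2% + 1.7194 × 6.9% = 16.06%

16.06%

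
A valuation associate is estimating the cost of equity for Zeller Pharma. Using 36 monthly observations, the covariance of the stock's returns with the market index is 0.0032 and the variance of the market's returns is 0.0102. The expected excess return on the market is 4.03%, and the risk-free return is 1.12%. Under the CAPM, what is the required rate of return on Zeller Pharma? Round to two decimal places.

2.38%

β = Cov(R_i, R_m) / Var(R_m) = 0.0032 / 0.0102 = 0.3137
E(R) = R_f + β × MRP = 1.12% + 0.3137 × 4.03% = 2.38%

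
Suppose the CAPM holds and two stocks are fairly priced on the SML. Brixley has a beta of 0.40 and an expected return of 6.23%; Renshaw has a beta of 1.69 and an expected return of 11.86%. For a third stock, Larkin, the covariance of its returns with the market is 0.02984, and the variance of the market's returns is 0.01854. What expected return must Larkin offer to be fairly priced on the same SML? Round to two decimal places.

11.51%

MRP = (11.86% − 6.23%) / (1.69 − 0.40) = 4.3643%
R_f = 6.23% − 0.40 × 4.3643% = 4.4843%
β_Larkin = Cov / Var(R_m) = 0.02984 / 0.01854 = 1.6095
E(R_Larkin) = R_f + β × MRP = 4.4843% + 1.6095 × 4.3643% = 11.51%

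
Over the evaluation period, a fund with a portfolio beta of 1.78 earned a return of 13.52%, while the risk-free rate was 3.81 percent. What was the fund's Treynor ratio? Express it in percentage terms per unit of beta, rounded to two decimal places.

Treynor = (R_P − R_f) / β_P = (13.52% − 3.81%) / 1.7800 = 9.71% / 1.7800 = 5.46%

5.46%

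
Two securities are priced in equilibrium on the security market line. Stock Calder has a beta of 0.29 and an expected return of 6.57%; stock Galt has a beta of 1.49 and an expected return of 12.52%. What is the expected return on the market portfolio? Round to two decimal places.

10.09%

Both satisfy E(R) = R_f + β·MRP, so the slope of the SML is
MRP = (12.52% − 6.57%) / (1.49 − 0.29) = 5.95% / 1.20 = 4.9583%
R_f = E(R_Calder) − β_Calder·MRP = 6.57% − 0.29 × 4.9583% = 5.1321%
E(R_m) = R_f + MRP = 5.1321% + 4.9583% = 10.09%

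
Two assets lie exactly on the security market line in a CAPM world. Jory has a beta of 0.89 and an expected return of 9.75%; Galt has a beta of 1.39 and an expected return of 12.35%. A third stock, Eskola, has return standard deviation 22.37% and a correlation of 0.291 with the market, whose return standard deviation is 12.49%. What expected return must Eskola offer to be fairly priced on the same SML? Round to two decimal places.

MRP = (12.35% − 9.75%) / (1.39 − 0.89) = 5.2000%
R_f = 9.75% − 0.89 × 5.2000% = 5.1220%
β_Eskola = ρ·σ_i/σ_m = 0.291 × 22.37 / 12.49 = 0.5212
E(R_Eskola) = R_f + β × MRP = 5.1220% + 0.5212 × 5.2000% = 7.83%

7.83%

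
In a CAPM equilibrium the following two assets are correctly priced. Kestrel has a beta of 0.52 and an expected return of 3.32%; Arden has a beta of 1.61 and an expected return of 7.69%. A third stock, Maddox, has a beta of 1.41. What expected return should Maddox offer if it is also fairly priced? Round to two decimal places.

MRP (SML slope) = (7.69% − 3.32%) / (1.61 − 0.52) = 4.37% / 1.09 = 4.0092%
R_f (intercept) = 3.32% − 0.52 × 4.0092% = 1.2352%
E(R_Maddox) = R_f + β × MRP = 1.2352% + 1.41 × 4.0092% = 6.89%

6.89%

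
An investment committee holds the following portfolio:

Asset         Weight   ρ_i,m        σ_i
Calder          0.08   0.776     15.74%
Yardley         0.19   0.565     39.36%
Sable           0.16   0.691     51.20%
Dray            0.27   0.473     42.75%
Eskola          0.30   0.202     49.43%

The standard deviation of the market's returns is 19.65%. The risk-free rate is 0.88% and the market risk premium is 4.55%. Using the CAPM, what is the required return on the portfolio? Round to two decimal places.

5.35%

β_Calder = 0.776 × 15.74% / 19.65% = 0.6216
β_Yardley = 0.565 × 39.36% / 19.65% = 1.1317
β_Sable = 0.691 × 51.20% / 19.65% = 1.8005
β_Dray = 0.473 × 42.75% / 19.65% = 1.0290
β_Eskola = 0.202 × 49.43% / 19.65% = 0.5081
β_P = Σ w_i β_i = 0.08×0.6216 + 0.19×1.1317 + 0.16×1.8005 + 0.27×1.0290 + 0.30×0.5081 = 0.9831
E(R_P) = R_f + β_P × MRP = 0.88% + 0.9831 × 4.55% = 5.35%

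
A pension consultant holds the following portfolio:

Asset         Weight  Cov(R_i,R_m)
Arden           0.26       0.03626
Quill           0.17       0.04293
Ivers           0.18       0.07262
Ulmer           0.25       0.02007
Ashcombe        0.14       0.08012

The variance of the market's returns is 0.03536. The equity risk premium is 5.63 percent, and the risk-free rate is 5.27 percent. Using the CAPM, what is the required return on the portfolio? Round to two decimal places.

β_Arden = 0.03626 / 0.03536 = 1.0255
β_Quill = 0.04293 / 0.03536 = 1.2141
β_Ivers = 0.07262 / 0.03536 = 2.0537
β_Ulmer = 0.02007 / 0.03536 = 0.5676
β_Ashcombe = 0.08012 / 0.03536 = 2.2658
β_P = Σ w_i β_i = 0.26×1.0255 + 0.17×1.2141 + 0.18×2.0537 + 0.25×0.5676 + 0.14×2.2658 = 1.3018
E(R_P) = R_f + β_P × MRP = 5.27% + 1.3018 × 5.63% = 12.60%

12.60%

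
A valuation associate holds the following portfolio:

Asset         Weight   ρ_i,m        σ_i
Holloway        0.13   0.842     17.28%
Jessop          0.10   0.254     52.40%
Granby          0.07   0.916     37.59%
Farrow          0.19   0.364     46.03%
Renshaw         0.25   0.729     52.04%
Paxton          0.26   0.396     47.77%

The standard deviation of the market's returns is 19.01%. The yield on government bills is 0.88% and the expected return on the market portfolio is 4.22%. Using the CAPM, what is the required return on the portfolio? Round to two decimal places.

4.96%

β_Holloway = 0.842 × 17.28% / 19.01% = 0.7654
β_Jessop = 0.254 × 52.40% / 19.01% = 0.7001
β_Granby = 0.916 × 37.59% / 19.01% = 1.8113
β_Farrow = 0.364 × 46.03% / 19.01% = 0.8814
β_Renshaw = 0.729 × 52.04% / 19.01% = 1.9956
β_Paxton = 0.396 × 47.77% / 19.01% = 0.9951
β_P = Σ w_i β_i = 0.13×0.7654 + 0.10×0.7001 + 0.07×1.8113 + 0.19×0.8814 + 0.25×1.9956 + 0.26×0.9951 = 1.2214
MRP = 4.22% − 0.88% = 3.34%
E(R_P) = R_f + β_P × MRP = 0.88% + 1.2214 × 3.34% = 4.96%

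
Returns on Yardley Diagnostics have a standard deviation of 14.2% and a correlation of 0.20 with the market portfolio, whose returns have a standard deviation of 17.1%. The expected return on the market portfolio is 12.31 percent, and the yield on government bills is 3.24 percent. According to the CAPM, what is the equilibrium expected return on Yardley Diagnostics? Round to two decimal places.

β = ρ × σ_i / σ_m = 0.20 × 14.2% / 17.1% = 0.1661
MRP = 12.31% − 3.24% = 9.07%
E(R) = 3.24% + 0.1661 × 9.07% = 4.75%

4.75%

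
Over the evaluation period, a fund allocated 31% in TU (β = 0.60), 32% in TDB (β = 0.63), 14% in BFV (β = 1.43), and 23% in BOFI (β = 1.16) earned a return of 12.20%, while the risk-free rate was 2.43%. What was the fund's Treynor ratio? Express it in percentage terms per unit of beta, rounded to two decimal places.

β_P = 0.31×0.60 + 0.32×0.63 + 0.14×1.43 + 0.23×1.16 = 0.8546
Treynor = (R_P − R_f) / β_P = (12.20% − 2.43%) / 0.8546 = 9.77% / 0.8546 = 11.43%

11.43%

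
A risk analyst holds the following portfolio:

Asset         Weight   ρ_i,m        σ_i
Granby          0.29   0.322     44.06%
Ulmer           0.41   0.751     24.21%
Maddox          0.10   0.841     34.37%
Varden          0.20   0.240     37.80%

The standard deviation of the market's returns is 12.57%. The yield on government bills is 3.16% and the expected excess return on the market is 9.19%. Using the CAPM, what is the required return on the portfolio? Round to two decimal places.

β_Granby = 0.322 × 44.06% / 12.57% = 1.1287
β_Ulmer = 0.751 × 24.21% / 12.57% = 1.4464
β_Maddox = 0.841 × 34.37% / 12.57% = 2.2995
β_Varden = 0.240 × 37.80% / 12.57% = 0.7217
β_P = Σ w_i β_i = 0.29×1.1287 + 0.41×1.4464 + 0.10×2.2995 + 0.20×0.7217 = 1.2946
E(R_P) = R_f + β_P × MRP = 3.16% + 1.2946 × 9.19% = 15.06%

15.06%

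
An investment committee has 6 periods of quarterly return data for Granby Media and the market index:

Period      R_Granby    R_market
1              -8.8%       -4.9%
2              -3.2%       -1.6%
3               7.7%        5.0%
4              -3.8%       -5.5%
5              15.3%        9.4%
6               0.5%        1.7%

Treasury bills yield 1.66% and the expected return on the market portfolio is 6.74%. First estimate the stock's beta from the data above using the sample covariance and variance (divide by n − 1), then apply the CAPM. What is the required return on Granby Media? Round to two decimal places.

Mean R_i = (-8.8 − 3.2 + 7.7 − 3.8 + 15.3 + 0.5) / 6 = 1.2833%
Mean R_m = (-4.9 − 1.6 + 5.0 − 5.5 + 9.4 + 1.7) / 6 = 0.6833%
Σ(R_i − R̄_i)(R_m − R̄_m) = 247.0483  ⇒  Cov = 247.0483 / 5 = 49.4097
Σ(R_m − R̄_m)² = 170.2683  ⇒  Var(R_m) = 170.2683 / 5 = 34.0537
β = Cov / Var(R_m) = 49.4097 / 34.0537 = 1.4509
MRP = 6.74% − 1.66% = 5.08%
E(R) = R_f + β × MRP = 1.66% + 1.4509 × 5.08% = 9.03%

9.03%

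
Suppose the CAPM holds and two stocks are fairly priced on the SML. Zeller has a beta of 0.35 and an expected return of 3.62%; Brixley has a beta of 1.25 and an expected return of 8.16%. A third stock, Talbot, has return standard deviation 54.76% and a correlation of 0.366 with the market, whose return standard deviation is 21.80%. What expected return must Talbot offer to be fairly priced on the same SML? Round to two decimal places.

6.49%

MRP = (8.16% − 3.62%) / (1.25 − 0.35) = 5.0444%
R_f = 3.62% − 0.35 × 5.0444% = 1.8545%
β_Talbot = ρ·σ_i/σ_m = 0.366 × 54.76 / 21.80 = 0.9194
E(R_Talbot) = R_f + β × MRP = 1.8545% + 0.9194 × 5.0444% = 6.49%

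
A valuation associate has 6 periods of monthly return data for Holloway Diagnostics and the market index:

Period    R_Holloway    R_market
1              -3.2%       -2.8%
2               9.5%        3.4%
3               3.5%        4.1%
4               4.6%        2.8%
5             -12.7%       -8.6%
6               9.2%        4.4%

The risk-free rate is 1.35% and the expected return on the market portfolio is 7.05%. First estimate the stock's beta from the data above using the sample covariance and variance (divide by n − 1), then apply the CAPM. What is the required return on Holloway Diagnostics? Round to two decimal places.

10.27%

Mean R_i = (-3.2 + 9.5 + 3.5 + 4.6 − 12.7 + 9.2) / 6 = 1.8167%
Mean R_m = (-2.8 + 3.4 + 4.1 + 2.8 − 8.6 + 4.4) / 6 = 0.5500%
Σ(R_i − R̄_i)(R_m − R̄_m) = 212.1950  ⇒  Cov = 212.1950 / 5 = 42.4390
Σ(R_m − R̄_m)² = 135.5550  ⇒  Var(R_m) = 135.5550 / 5 = 27.1110
β = Cov / Var(R_m) = 42.4390 / 27.1110 = 1.5654
MRP = 7.05% − 1.35% = 5.70%
E(R) = R_f + β × MRP = 1.35% + 1.5654 × 5.70% = 10.27%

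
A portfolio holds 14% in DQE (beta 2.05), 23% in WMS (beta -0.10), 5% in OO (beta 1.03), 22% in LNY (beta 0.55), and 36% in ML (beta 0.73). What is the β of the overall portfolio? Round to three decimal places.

β_P = Σ w_i β_i = 0.14×2.05 + 0.23×-0.10 + 0.05×1.03 + 0.22×0.55 + 0.36×0.73 = 0.6993

0.699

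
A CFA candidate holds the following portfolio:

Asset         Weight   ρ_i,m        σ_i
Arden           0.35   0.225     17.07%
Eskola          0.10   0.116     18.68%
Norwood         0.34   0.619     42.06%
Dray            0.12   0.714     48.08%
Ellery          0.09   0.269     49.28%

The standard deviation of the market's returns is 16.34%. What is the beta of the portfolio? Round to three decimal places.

0.962

β_Arden = 0.225 × 17.07% / 16.34% = 0.2351
β_Eskola = 0.116 × 18.68% / 16.34% = 0.1326
β_Norwood = 0.619 × 42.06% / 16.34% = 1.5933
β_Dray = 0.714 × 48.08% / 16.34% = 2.1009
β_Ellery = 0.269 × 49.28% / 16.34% = 0.8113
β_P = Σ w_i β_i = 0.35×0.2351 + 0.10×0.1326 + 0.34×1.5933 + 0.12×2.1009 + 0.09×0.8113 = 0.9624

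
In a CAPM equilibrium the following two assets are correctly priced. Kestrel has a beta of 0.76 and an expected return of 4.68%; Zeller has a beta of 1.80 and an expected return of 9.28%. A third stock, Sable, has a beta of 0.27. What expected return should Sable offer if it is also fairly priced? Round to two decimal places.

2.51%

MRP (SML slope) = (9.28% − 4.68%) / (1.80 − 0.76) = 4.60% / 1.04 = 4.4231%
R_f (intercept) = 4.68% − 0.76 × 4.4231% = 1.3184%
E(R_Sable) = R_f + β × MRP = 1.3184% + 0.27 × 4.4231% = 2.51%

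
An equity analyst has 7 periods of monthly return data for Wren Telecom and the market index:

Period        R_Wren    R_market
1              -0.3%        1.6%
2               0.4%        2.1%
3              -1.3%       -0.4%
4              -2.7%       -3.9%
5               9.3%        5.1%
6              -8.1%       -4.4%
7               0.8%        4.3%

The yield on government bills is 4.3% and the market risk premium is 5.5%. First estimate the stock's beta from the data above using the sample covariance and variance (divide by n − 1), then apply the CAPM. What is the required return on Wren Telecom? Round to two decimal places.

Mean R_i = (-0.3 + 0.4 − 1.3 − 2.7 + 9.3 − 8.1 + 0.8) / 7 = -0.2714%
Mean R_m = (1.6 + 2.1 − 0.4 − 3.9 + 5.1 − 4.4 + 4.3) / 7 = 0.6286%
Σ(R_i − R̄_i)(R_m − R̄_m) = 99.1143  ⇒  Cov = 99.1143 / 6 = 16.5191
Σ(R_m − R̄_m)² = 83.4343  ⇒  Var(R_m) = 83.4343 / 6 = 13.9057
β = Cov / Var(R_m) = 16.5191 / 13.9057 = 1.1879
E(R) = R_f + β × MRP = 4.3% + 1.1879 × 5.5% = 10.83%

10.83%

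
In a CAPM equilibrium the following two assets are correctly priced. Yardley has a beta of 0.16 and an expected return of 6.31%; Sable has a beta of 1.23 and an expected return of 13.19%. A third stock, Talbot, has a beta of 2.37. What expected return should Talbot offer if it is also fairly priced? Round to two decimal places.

20.52%

MRP (SML slope) = (13.19% − 6.31%) / (1.23 − 0.16) = 6.88% / 1.07 = 6.4299%
R_f (intercept) = 6.31% − 0.16 × 6.4299% = 5.2812%
E(R_Talbot) = R_f + β × MRP = 5.2812% + 2.37 × 6.4299% = 20.52%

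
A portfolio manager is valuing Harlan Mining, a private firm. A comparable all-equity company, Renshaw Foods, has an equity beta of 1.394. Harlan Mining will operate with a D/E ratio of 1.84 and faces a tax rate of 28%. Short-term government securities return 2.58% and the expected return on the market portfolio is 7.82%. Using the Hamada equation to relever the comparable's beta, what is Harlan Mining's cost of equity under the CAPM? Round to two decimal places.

19.56%

β_L = β_U × [1 + (1 − t)(D/E)] = 1.394 × [1 + (1 − 0.28) × 1.84]
    = 1.394 × [1 + 0.72 × 1.84] = 1.394 × 2.3248 = 3.2408
MRP = 7.82% − 2.58% = 5.24%
E(R) = R_f + β_L × MRP = 2.58% + 3.2408 × 5.24% = 19.56%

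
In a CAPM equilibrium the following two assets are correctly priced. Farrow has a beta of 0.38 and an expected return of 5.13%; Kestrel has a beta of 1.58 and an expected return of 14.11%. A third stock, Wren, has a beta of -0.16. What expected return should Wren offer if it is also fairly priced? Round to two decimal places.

1.09%

MRP (SML slope) = (14.11% − 5.13%) / (1.58 − 0.38) = 8.98% / 1.20 = 7.4833%
R_f (intercept) = 5.13% − 0.38 × 7.4833% = 2.2863%
E(R_Wren) = R_f + β × MRP = 2.2863% + -0.16 × 7.4833% = 1.09%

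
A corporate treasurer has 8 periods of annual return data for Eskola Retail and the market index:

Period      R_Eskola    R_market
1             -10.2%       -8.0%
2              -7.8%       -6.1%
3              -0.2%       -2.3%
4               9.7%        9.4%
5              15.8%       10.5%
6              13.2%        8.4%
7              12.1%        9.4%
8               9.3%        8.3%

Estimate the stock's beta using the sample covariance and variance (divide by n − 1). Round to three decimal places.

Mean R_i = (-10.2 − 7.8 − 0.2 + 9.7 + 15.8 + 13.2 + 12.1 + 9.3) / 8 = 5.2375%
Mean R_m = (-8.0 − 6.1 − 2.3 + 9.4 + 10.5 + 8.4 + 9.4 + 8.3) / 8 = 3.7000%
Σ(R_i − R̄_i)(R_m − R̄_m) = 533.5000  ⇒  Cov = 533.5000 / 7 = 76.2143
Σ(R_m − R̄_m)² = 423.4000  ⇒  Var(R_m) = 423.4000 / 7 = 60.4857
β = Cov / Var(R_m) = 76.2143 / 60.4857 = 1.2600

1.260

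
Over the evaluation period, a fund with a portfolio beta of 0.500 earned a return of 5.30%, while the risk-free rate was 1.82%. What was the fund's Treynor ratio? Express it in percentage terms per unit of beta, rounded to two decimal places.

6.96%

Treynor = (R_P − R_f) / β_P = (5.30% − 1.82%) / 0.5000 = 3.48% / 0.5000 = 6.96%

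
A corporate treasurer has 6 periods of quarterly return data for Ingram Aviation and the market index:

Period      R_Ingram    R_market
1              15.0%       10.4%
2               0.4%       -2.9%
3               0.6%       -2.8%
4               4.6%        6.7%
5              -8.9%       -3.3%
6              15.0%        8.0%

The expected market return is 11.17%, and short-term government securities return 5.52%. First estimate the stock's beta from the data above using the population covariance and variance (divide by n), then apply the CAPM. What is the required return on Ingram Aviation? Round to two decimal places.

Mean R_i = (15.0 + 0.4 + 0.6 + 4.6 − 8.9 + 15.0) / 6 = 4.4500%
Mean R_m = (10.4 − 2.9 − 2.8 + 6.7 − 3.3 + 8.0) / 6 = 2.6833%
Σ(R_i − R̄_i)(R_m − R̄_m) = 261.7050  ⇒  Cov = 261.7050 / 6 = 43.6175
Σ(R_m − R̄_m)² = 200.9883  ⇒  Var(R_m) = 200.9883 / 6 = 33.4981
β = Cov / Var(R_m) = 43.6175 / 33.4981 = 1.3021
MRP = 11.17% − 5.52% = 5.65%
E(R) = R_f + β × MRP = 5.52% + 1.3021 × 5.65% = 12.88%

12.88%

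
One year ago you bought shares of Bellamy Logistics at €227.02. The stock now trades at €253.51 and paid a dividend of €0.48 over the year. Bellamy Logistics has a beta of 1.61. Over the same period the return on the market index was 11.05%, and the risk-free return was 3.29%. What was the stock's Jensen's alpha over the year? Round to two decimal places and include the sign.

-3.90%

Realised HPR = (P1 + D1 − P0) / P0 = (253.51 + 0.48 − 227.02) / 227.02 = 26.97 / 227.02 = 11.8800%
MRP = 11.05% − 3.29% = 7.76%
CAPM required = R_f + β·MRP = 3.29% + 1.61 × 7.76% = 15.7836%
α = realised − required = 11.8800% − 15.7836% = -3.90%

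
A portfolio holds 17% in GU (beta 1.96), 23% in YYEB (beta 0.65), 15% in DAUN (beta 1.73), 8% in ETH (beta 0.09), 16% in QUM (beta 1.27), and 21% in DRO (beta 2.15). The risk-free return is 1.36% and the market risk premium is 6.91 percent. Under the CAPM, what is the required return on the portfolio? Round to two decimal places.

11.06%

β_P = Σ w_i β_i = 0.17×1.96 + 0.23×0.65 + 0.15×1.73 + 0.08×0.09 + 0.16×1.27 + 0.21×2.15 = 1.4041
E(R_P) = R_f + β_P × MRP = 1.36% + 1.4041 × 6.91% = 11.06%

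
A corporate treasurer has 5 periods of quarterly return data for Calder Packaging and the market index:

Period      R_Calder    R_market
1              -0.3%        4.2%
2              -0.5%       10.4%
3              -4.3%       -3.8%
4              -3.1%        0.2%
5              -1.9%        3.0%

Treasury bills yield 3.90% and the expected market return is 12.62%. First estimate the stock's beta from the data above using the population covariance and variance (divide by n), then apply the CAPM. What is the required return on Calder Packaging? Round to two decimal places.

Mean R_i = (-0.3 − 0.5 − 4.3 − 3.1 − 1.9) / 5 = -2.0200%
Mean R_m = (4.2 + 10.4 − 3.8 + 0.2 + 3.0) / 5 = 2.8000%
Σ(R_i − R̄_i)(R_m − R̄_m) = 31.8400  ⇒  Cov = 31.8400 / 5 = 6.3680
Σ(R_m − R̄_m)² = 110.0800  ⇒  Var(R_m) = 110.0800 / 5 = 22.0160
β = Cov / Var(R_m) = 6.3680 / 22.0160 = 0.2892
MRP = 12.62% − 3.90% = 8.72%
E(R) = R_f + β × MRP = 3.90% + 0.2892 × 8.72% = 6.42%

6.42%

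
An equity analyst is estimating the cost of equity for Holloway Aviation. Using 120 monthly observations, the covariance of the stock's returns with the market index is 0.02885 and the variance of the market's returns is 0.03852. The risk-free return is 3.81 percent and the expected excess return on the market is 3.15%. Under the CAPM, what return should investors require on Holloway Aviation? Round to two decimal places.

6.17%

β = Cov(R_i, R_m) / Var(R_m) = 0.02885 / 0.03852 = 0.7490
E(R) = R_f + β × MRP = 3.81% + 0.7490 × 3.15% = 6.17%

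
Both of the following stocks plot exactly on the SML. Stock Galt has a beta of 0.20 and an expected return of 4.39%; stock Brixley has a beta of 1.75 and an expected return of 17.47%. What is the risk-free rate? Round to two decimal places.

Both satisfy E(R) = R_f + β·MRP, so the slope of the SML is
MRP = (17.47% − 4.39%) / (1.75 − 0.20) = 13.08% / 1.55 = 8.4387%
R_f = E(R_Galt) − β_Galt·MRP = 4.39% − 0.20 × 8.4387% = 2.7023%

2.70%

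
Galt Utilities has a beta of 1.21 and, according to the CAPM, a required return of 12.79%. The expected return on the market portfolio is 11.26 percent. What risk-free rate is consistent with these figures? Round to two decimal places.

E(R) = R_f + β(E(R_m) − R_f) = R_f(1 − β) + β·E(R_m)
12.79% = R_f × (1 − 1.21) + 1.21 × 11.26%
12.79% = R_f × -0.21 + 13.6246%
R_f = (12.79% − 13.6246%) / -0.21 = 3.97%

3.97%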